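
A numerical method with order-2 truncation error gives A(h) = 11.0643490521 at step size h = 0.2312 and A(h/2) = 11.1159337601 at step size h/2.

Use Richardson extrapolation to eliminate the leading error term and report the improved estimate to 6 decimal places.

11.133129

r = 2, so 2^r = 4.
4·11.1159337601 − 11.0643490521 = 33.3993859883
(4·11.1159337601 − 11.0643490521)/(4 − 1) = 11.1331286628
Gap between inputs: 5.158e-02; correction applied: +0.0171949027.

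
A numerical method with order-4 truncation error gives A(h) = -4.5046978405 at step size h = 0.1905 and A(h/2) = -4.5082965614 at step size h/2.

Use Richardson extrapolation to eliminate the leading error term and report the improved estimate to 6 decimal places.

r = 4: numerator weight 16, denominator 15.
16·(-4.5082965614) − (-4.5046978405) = -67.6280471419
Extrapolated: (-67.6280471419) / 15 = -4.5085364761
Gap between inputs: 3.599e-03; correction applied: −0.0002399147.

-4.508536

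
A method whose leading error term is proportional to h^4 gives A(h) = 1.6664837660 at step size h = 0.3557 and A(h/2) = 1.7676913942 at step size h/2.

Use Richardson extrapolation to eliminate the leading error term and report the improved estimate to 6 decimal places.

1.774439

The method has order 4: 2^4 = 16.
2^4 × A(h/2) = 28.2830623072; minus A(h) gives 26.6165785412.
Extrapolated: 26.6165785412 / 15 = 1.7744385694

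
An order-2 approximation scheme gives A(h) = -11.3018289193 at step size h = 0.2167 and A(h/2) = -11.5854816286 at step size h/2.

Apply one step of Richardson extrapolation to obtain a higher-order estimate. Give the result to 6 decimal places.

-11.680033

Order 2 gives 2^r = 4 and 2^r − 1 = 3.
4*(-11.5854816286) = -46.3419265144; subtract (-11.3018289193) → -35.0400975951
Extrapolated: (-35.0400975951) / 3 = -11.6800325317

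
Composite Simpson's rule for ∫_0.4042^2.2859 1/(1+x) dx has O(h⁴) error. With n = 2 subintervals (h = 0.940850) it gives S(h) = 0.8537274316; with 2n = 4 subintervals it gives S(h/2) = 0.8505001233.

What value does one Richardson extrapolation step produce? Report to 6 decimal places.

Method order is 4; weight 2^4 = 16.
16 × 0.8505001233 − 0.8537274316 = 12.7542745412
Denominator 16 − 1 = 15.
So the Richardson estimate is 0.8502849694.
Shift from A(h/2): −0.0002151539.

0.850285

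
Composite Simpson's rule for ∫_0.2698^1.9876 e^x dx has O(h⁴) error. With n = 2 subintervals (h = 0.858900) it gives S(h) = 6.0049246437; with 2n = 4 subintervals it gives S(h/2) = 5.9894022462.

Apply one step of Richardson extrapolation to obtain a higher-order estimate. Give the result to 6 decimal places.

5.988367

The method has order 4: 2^4 = 16.
16·5.9894022462 − 6.0049246437 = 89.8255112955
Extrapolated: 89.8255112955 / 15 = 5.9883674197
Shift from A(h/2): −0.0010348265.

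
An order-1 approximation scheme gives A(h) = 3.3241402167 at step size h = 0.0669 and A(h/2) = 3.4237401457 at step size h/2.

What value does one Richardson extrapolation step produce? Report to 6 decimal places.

With r = 1 the leading error scales as h^1, so the weight is 2^1 = 2.
2*3.4237401457 = 6.8474802914; 6.8474802914 − 3.3241402167 = 3.5233400747
3.5233400747 ÷ 1 = 3.5233400747

3.523340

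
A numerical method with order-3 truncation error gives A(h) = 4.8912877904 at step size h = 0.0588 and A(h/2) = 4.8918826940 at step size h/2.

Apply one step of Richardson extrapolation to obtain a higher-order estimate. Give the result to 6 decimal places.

Error is O(h^3); halving h shrinks it by 2^3 = 8.
Top: 8(4.8918826940) − (4.8912877904) = 34.2437737616
Extrapolated: 34.2437737616 / 7 = 4.8919676802

4.891968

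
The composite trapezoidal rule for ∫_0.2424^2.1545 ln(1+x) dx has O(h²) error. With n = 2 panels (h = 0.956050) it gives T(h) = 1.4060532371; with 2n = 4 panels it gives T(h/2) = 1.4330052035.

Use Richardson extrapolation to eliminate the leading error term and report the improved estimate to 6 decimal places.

The method has order 2: 2^2 = 4.
4·1.4330052035 = 5.7320208140; 5.7320208140 − 1.4060532371 = 4.3259675769
R = 4.3259675769/3 = 1.4419891923

1.441989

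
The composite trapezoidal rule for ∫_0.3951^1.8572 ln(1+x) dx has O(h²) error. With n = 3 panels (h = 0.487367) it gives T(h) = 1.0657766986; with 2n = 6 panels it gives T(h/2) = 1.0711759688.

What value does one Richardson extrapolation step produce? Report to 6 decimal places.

1.072976

r = 2, so 2^r = 4.
4×1.0711759688 = 4.2847038752; subtract 1.0657766986 → 3.2189271766
Divide by 2^2 − 1 = 3.
So the Richardson estimate is 1.0729757255.
Correction |R − A(h/2)| = 1.800e-03; gap |A(h/2) − A(h)| = 5.399e-03.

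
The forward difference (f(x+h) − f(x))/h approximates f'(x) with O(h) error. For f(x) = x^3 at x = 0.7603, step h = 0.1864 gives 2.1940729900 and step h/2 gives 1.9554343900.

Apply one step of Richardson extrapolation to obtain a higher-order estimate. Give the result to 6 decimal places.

1.716796

The method has order 1: 2^1 = 2.
Weighted: 3.9108687800 − 2.1940729900 = 1.7167957900
Denominator 2 − 1 = 1.
R = 1.7167957900/1 = 1.7167957900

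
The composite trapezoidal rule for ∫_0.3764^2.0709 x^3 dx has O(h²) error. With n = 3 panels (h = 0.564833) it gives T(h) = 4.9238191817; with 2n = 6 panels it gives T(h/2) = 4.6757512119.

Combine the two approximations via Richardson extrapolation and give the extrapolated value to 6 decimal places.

Order 2 gives 2^r = 4 and 2^r − 1 = 3.
4·4.6757512119 − 4.9238191817 = 13.7791856659
Extrapolated: 13.7791856659 / 3 = 4.5930618886

4.593062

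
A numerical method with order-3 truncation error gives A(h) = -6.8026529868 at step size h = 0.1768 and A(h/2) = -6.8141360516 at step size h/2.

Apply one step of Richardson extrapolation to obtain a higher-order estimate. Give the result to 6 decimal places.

The method has order 3: 2^3 = 8.
Top: 8(-6.8141360516) − (-6.8026529868) = -47.7104354260
Denominator 8 − 1 = 7.
So the Richardson estimate is -6.8157764894.
Correction |R − A(h/2)| = 1.640e-03; gap |A(h/2) − A(h)| = 1.148e-02.

-6.815776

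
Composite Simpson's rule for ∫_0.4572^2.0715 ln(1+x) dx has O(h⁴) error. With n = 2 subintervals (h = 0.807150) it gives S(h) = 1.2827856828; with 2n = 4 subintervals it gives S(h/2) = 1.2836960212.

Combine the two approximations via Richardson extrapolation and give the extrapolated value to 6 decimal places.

1.283757

Method order is 4; weight 2^4 = 16.
Numerator 16 × A(h/2) − A(h) = 16 × 1.2836960212 − 1.2827856828 = 19.2563506564
(16 × 1.2836960212 − 1.2827856828)/(16 − 1) = 1.2837567104
Correction |R − A(h/2)| = 6.069e-05; gap |A(h/2) − A(h)| = 9.103e-04.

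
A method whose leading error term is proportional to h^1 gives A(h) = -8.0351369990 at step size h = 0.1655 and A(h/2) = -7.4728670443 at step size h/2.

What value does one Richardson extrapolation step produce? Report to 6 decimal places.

With r = 1 the leading error scales as h^1, so the weight is 2^1 = 2.
A(h/2) − A(h) = -7.4728670443 − (-8.0351369990) = 0.5622699547
Correction (A(h/2) − A(h))/(2 − 1) = 0.5622699547/1 = 0.5622699547
R = A(h/2) + (A(h/2) − A(h))/1 = -7.4728670443 + 0.5622699547 = -6.9105970896

-6.910597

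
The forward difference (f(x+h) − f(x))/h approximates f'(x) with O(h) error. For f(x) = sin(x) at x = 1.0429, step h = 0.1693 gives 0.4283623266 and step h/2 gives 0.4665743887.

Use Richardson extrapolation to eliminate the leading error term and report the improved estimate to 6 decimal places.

0.504786

Error is O(h^1); halving h shrinks it by 2^1 = 2.
2×0.4665743887 = 0.9331487774; subtract 0.4283623266 → 0.5047864508
Denominator 2 − 1 = 1.
Extrapolated: 0.5047864508 / 1 = 0.5047864508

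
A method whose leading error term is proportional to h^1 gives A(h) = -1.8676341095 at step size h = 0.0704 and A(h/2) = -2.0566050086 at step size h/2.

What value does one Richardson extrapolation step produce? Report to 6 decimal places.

-2.245576

r = 1: numerator weight 2, denominator 1.
2·(-2.0566050086) = -4.1132100172; (-4.1132100172) − (-1.8676341095) = -2.2455759077
(2·(-2.0566050086) − (-1.8676341095))/(2 − 1) = -2.2455759077
Correction |R − A(h/2)| = 1.890e-01; gap |A(h/2) − A(h)| = 1.890e-01.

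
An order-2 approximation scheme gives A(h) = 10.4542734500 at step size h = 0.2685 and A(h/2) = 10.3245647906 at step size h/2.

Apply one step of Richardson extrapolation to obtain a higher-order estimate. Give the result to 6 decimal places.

Error is O(h^2); halving h shrinks it by 2^2 = 4.
2^2×A(h/2) = 41.2982591624; minus A(h) gives 30.8439857124.
(4×10.3245647906 − 10.4542734500)/(4 − 1) = 10.2813285708

10.281329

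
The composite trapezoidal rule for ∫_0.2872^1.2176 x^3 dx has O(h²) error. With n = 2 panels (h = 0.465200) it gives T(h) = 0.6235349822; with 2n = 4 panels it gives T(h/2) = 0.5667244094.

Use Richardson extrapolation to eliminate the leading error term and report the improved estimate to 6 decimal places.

0.547788

Method order is 2; weight 2^2 = 4.
4*0.5667244094 = 2.2668976376; subtract 0.6235349822 → 1.6433626554
(4*0.5667244094 − 0.6235349822)/(4 − 1) = 0.5477875518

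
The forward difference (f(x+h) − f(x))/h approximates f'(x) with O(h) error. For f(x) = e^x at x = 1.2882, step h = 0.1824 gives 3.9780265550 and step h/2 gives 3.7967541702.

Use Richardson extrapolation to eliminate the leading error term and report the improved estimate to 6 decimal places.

With r = 1 the leading error scales as h^1, so the weight is 2^1 = 2.
2×3.7967541702 − 3.9780265550 = 3.6154817854
Extrapolated: 3.6154817854 / 1 = 3.6154817854
Gap between inputs: 1.813e-01; correction applied: −0.1812723848.

3.615482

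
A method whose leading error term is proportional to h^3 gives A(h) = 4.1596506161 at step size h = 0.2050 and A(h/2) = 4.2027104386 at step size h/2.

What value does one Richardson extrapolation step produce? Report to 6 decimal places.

With r = 3 the leading error scales as h^3, so the weight is 2^3 = 8.
Numerator 8*A(h/2) − A(h) = 8*4.2027104386 − 4.1596506161 = 29.4620328927
29.4620328927 ÷ 7 = 4.2088618418
Correction |R − A(h/2)| = 6.151e-03; gap |A(h/2) − A(h)| = 4.306e-02.

4.208862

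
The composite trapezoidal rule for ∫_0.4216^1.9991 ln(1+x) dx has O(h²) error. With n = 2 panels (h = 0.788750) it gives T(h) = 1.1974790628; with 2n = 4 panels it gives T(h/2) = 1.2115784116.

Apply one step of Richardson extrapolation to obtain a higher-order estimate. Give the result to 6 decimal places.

1.216278

The method has order 2: 2^2 = 4.
A(h/2) − A(h) = 1.2115784116 − 1.1974790628 = 0.0140993488
Divide by 2^2 − 1 = 3: 0.0140993488/3 = 0.0046997829
R = 1.2115784116 + 0.0046997829 = 1.2162781945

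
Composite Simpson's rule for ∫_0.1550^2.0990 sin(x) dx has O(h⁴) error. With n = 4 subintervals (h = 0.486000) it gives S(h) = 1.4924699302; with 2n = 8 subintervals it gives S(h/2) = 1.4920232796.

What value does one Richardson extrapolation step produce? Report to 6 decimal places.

1.491994

Leading term ∝ h^4; use weight 16 = 2^4.
2^4·A(h/2) = 23.8723724736; minus A(h) gives 22.3799025434.
Divide by 2^4 − 1 = 15.
Extrapolated: 22.3799025434 / 15 = 1.4919935029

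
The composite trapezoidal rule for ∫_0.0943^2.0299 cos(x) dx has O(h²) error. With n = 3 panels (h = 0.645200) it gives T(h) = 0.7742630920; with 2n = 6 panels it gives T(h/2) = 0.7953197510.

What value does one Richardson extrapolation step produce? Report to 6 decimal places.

0.802339

r = 2: numerator weight 4, denominator 3.
4 × 0.7953197510 = 3.1812790040; subtract 0.7742630920 → 2.4070159120
R = 2.4070159120/3 = 0.8023386373
Gap between inputs: 2.106e-02; correction applied: +0.0070188863.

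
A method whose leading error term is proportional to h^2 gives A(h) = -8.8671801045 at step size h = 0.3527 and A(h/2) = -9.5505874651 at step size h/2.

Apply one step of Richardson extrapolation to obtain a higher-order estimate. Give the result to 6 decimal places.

-9.778390

Order 2 gives 2^r = 4 and 2^r − 1 = 3.
4·(-9.5505874651) − (-8.8671801045) = -29.3351697559
Denominator 4 − 1 = 3.
So the Richardson estimate is -9.7783899186.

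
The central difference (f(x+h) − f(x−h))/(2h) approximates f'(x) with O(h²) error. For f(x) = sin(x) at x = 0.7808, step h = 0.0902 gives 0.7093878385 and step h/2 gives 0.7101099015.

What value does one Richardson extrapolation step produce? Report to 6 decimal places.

Error is O(h^2); halving h shrinks it by 2^2 = 4.
4×0.7101099015 − 0.7093878385 = 2.1310517675
Denominator 4 − 1 = 3.
R = 2.1310517675/3 = 0.7103505892

0.710351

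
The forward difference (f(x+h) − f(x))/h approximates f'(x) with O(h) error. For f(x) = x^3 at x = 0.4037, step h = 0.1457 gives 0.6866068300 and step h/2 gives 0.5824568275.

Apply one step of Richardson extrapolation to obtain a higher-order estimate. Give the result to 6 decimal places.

0.478307

Order 1 gives 2^r = 2 and 2^r − 1 = 1.
Top: 2(0.5824568275) − (0.6866068300) = 0.4783068250
Divide by 2^1 − 1 = 1.
0.4783068250 ÷ 1 = 0.4783068250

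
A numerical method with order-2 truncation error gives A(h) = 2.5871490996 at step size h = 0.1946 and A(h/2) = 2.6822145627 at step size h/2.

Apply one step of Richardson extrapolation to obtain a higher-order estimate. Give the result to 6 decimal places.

With r = 2 the leading error scales as h^2, so the weight is 2^2 = 4.
2^2 × A(h/2) = 10.7288582508; minus A(h) gives 8.1417091512.
R = 8.1417091512/3 = 2.7139030504
Correction |R − A(h/2)| = 3.169e-02; gap |A(h/2) − A(h)| = 9.507e-02.

2.713903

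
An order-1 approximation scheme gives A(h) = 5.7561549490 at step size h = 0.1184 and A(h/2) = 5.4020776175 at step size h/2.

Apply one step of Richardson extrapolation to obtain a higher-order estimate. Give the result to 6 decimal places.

The method has order 1: 2^1 = 2.
2^1·A(h/2) = 10.8041552350; minus A(h) gives 5.0480002860.
(2·5.4020776175 − 5.7561549490)/(2 − 1) = 5.0480002860

5.048000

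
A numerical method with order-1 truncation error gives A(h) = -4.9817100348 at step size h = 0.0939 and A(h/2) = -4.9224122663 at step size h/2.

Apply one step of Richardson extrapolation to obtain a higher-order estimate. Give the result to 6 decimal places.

Method order is 1; weight 2^1 = 2.
2·(-4.9224122663) = -9.8448245326; subtract (-4.9817100348) → -4.8631144978
Extrapolated: (-4.8631144978) / 1 = -4.8631144978

-4.863114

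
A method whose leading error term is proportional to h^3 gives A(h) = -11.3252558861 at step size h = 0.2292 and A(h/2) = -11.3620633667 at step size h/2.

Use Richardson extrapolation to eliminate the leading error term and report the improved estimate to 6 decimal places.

-11.367322

The method has order 3: 2^3 = 8.
8·(-11.3620633667) = -90.8965069336; (-90.8965069336) − (-11.3252558861) = -79.5712510475
(8·(-11.3620633667) − (-11.3252558861))/(8 − 1) = -11.3673215782
Correction |R − A(h/2)| = 5.258e-03; gap |A(h/2) − A(h)| = 3.681e-02.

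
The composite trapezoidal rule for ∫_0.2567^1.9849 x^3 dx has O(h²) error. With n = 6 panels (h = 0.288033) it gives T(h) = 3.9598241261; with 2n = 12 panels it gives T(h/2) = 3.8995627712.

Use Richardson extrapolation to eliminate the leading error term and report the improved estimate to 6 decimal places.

3.879476

The method has order 2: 2^2 = 4.
4×3.8995627712 = 15.5982510848; subtract 3.9598241261 → 11.6384269587
Divide by 2^2 − 1 = 3.
Extrapolated: 11.6384269587 / 3 = 3.8794756529
Gap between inputs: 6.026e-02; correction applied: −0.0200871183.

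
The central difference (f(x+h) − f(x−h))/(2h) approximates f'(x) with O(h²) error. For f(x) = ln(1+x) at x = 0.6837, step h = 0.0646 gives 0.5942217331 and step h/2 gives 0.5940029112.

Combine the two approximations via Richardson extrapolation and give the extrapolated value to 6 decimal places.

r = 2, so 2^r = 4.
Weighted: 2.3760116448 − 0.5942217331 = 1.7817899117
Denominator 4 − 1 = 3.
R = 1.7817899117/3 = 0.5939299706
Correction |R − A(h/2)| = 7.294e-05; gap |A(h/2) − A(h)| = 2.188e-04.

0.593930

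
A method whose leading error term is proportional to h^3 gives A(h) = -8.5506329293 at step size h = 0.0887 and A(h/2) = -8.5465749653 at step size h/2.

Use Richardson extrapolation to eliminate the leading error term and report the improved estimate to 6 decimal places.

-8.545995

r = 3, so 2^r = 8.
8×(-8.5465749653) = -68.3725997224; (-68.3725997224) − (-8.5506329293) = -59.8219667931
Denominator 8 − 1 = 7.
Result: -8.5459952562
Shift from A(h/2): +0.0005797091.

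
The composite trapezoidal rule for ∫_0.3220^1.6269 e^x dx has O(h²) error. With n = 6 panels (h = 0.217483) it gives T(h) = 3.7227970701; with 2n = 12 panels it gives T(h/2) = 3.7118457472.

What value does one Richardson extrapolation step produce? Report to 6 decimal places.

3.708195

Order 2 gives 2^r = 4 and 2^r − 1 = 3.
Difference of the inputs: 3.7118457472 − 3.7227970701 = -0.0109513229
Divide by 2^2 − 1 = 3: (-0.0109513229)/3 = -0.0036504410
R = A(h/2) + (A(h/2) − A(h))/3 = 3.7118457472 − 0.0036504410 = 3.7081953062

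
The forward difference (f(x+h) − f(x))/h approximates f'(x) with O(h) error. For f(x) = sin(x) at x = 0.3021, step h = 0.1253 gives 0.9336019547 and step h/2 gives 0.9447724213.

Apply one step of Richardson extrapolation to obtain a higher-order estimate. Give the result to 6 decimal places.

0.955943

With r = 1 the leading error scales as h^1, so the weight is 2^1 = 2.
2*0.9447724213 = 1.8895448426; subtract 0.9336019547 → 0.9559428879
(2*0.9447724213 − 0.9336019547)/(2 − 1) = 0.9559428879
Gap between inputs: 1.117e-02; correction applied: +0.0111704666.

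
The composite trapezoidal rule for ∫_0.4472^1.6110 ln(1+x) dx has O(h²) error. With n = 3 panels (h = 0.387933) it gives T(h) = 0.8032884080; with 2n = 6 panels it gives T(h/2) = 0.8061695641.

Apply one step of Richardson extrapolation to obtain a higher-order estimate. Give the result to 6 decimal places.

0.807130

Order 2 gives 2^r = 4 and 2^r − 1 = 3.
4 × 0.8061695641 − 0.8032884080 = 2.4213898484
Extrapolated: 2.4213898484 / 3 = 0.8071299495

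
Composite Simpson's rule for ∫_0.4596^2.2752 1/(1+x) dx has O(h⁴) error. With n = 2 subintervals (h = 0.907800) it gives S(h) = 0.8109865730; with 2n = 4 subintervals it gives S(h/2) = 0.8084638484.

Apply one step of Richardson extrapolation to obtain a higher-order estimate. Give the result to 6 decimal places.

r = 4: numerator weight 16, denominator 15.
16*0.8084638484 = 12.9354215744; subtract 0.8109865730 → 12.1244350014
Denominator 16 − 1 = 15.
Extrapolated: 12.1244350014 / 15 = 0.8082956668
Shift from A(h/2): −0.0001681816.

0.808296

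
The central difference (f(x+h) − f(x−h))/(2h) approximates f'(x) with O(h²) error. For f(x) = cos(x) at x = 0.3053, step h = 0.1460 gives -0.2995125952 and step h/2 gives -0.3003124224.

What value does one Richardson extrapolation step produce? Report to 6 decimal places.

r = 2, so 2^r = 4.
4*(-0.3003124224) − (-0.2995125952) = -0.9017370944
Extrapolated: (-0.9017370944) / 3 = -0.3005790315

-0.300579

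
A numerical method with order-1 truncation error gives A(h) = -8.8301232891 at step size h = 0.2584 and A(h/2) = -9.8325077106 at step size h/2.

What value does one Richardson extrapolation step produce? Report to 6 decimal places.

Leading term ∝ h^1; use weight 2 = 2^1.
Numerator 2×A(h/2) − A(h) = 2×(-9.8325077106) − (-8.8301232891) = -10.8348921321
(2×(-9.8325077106) − (-8.8301232891))/(2 − 1) = -10.8348921321

-10.834892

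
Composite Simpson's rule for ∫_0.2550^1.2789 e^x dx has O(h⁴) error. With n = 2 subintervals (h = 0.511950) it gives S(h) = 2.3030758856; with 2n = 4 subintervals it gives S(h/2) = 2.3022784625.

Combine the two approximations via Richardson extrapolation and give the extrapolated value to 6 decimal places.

2.302225

Order 4 gives 2^r = 16 and 2^r − 1 = 15.
16·2.3022784625 − 2.3030758856 = 34.5333795144
Extrapolated: 34.5333795144 / 15 = 2.3022253010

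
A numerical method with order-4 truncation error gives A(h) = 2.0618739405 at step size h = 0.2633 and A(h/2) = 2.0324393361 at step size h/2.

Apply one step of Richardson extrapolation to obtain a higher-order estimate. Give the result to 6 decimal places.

Leading term ∝ h^4; use weight 16 = 2^4.
Numerator 16*A(h/2) − A(h) = 16*2.0324393361 − 2.0618739405 = 30.4571554371
Denominator 16 − 1 = 15.
(16*2.0324393361 − 2.0618739405)/(16 − 1) = 2.0304770291
Gap between inputs: 2.943e-02; correction applied: −0.0019623070.

2.030477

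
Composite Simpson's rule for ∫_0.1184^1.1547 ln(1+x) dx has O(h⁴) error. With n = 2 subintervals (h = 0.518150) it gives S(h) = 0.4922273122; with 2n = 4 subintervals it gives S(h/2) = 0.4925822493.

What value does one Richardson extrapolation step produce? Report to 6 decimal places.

r = 4, so 2^r = 16.
A(h/2) − A(h) = 0.4925822493 − 0.4922273122 = 0.0003549371
Divide by 2^4 − 1 = 15: 0.0003549371/15 = 0.0000236625
R = A(h/2) + (A(h/2) − A(h))/15 = 0.4925822493 + 0.0000236625 = 0.4926059118

0.492606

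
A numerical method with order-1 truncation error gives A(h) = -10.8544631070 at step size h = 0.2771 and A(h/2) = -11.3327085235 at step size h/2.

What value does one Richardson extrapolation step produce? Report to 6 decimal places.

-11.810954

r = 1, so 2^r = 2.
Top: 2(-11.3327085235) − (-10.8544631070) = -11.8109539400
Divide by 2^1 − 1 = 1.
(-11.8109539400) ÷ 1 = -11.8109539400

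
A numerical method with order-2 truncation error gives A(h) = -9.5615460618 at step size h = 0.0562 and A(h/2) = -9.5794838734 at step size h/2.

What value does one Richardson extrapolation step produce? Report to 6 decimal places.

-9.585463

r = 2: numerator weight 4, denominator 3.
2^2·A(h/2) = -38.3179354936; minus A(h) gives -28.7563894318.
(4·(-9.5794838734) − (-9.5615460618))/(4 − 1) = -9.5854631439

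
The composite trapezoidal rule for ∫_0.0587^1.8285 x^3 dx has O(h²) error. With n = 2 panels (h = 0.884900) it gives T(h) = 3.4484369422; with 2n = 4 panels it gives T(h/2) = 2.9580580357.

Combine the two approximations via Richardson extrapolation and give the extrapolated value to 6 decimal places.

2.794598

r = 2, so 2^r = 4.
Numerator 4·A(h/2) − A(h) = 4·2.9580580357 − 3.4484369422 = 8.3837952006
R = 8.3837952006/3 = 2.7945984002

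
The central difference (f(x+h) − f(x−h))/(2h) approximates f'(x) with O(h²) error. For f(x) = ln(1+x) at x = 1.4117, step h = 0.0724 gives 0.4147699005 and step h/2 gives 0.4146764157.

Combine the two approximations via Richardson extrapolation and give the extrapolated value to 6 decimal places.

Order 2 gives 2^r = 4 and 2^r − 1 = 3.
4 × 0.4146764157 − 0.4147699005 = 1.2439357623
Extrapolated: 1.2439357623 / 3 = 0.4146452541
Correction |R − A(h/2)| = 3.116e-05; gap |A(h/2) − A(h)| = 9.348e-05.

0.414645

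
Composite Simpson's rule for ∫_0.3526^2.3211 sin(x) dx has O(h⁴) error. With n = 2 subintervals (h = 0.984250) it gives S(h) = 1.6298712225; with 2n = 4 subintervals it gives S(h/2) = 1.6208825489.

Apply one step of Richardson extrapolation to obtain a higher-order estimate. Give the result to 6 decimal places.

1.620283

With r = 4 the leading error scales as h^4, so the weight is 2^4 = 16.
16·1.6208825489 = 25.9341207824; 25.9341207824 − 1.6298712225 = 24.3042495599
Divide by 2^4 − 1 = 15.
Extrapolated: 24.3042495599 / 15 = 1.6202833040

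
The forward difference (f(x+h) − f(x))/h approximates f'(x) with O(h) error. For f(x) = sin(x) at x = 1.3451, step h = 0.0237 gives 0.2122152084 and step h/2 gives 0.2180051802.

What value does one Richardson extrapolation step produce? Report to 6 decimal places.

0.223795

The method has order 1: 2^1 = 2.
Weighted: 0.4360103604 − 0.2122152084 = 0.2237951520
0.2237951520 ÷ 1 = 0.2237951520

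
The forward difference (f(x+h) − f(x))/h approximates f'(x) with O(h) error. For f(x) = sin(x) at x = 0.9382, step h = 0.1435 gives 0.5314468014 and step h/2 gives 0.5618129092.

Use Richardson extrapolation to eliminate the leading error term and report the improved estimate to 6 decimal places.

With r = 1 the leading error scales as h^1, so the weight is 2^1 = 2.
2*0.5618129092 = 1.1236258184; 1.1236258184 − 0.5314468014 = 0.5921790170
Denominator 2 − 1 = 1.
Result: 0.5921790170
Correction |R − A(h/2)| = 3.037e-02; gap |A(h/2) − A(h)| = 3.037e-02.

0.592179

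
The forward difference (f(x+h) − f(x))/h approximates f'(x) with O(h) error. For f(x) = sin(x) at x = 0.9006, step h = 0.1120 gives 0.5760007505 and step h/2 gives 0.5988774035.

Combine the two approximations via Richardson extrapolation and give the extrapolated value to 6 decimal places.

The method has order 1: 2^1 = 2.
2·0.5988774035 − 0.5760007505 = 0.6217540565
Denominator 2 − 1 = 1.
So the Richardson estimate is 0.6217540565.

0.621754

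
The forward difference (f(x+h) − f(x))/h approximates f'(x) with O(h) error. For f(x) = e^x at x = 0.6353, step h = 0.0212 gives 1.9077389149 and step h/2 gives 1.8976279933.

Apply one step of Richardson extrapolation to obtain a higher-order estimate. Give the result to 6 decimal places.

1.887517

r = 1: numerator weight 2, denominator 1.
Numerator 2·A(h/2) − A(h) = 2·1.8976279933 − 1.9077389149 = 1.8875170717
R = 1.8875170717/1 = 1.8875170717
Correction |R − A(h/2)| = 1.011e-02; gap |A(h/2) − A(h)| = 1.011e-02.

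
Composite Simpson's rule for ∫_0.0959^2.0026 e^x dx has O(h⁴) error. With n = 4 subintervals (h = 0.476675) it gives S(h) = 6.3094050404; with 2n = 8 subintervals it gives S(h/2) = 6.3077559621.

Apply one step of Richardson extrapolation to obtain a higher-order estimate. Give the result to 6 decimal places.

r = 4, so 2^r = 16.
Top: 16(6.3077559621) − (6.3094050404) = 94.6146903532
Denominator 16 − 1 = 15.
R = 94.6146903532/15 = 6.3076460235

6.307646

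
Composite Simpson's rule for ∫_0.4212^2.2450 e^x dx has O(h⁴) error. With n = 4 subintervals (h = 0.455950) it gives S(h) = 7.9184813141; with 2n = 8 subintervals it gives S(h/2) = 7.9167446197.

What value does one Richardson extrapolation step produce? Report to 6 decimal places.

7.916629

Leading term ∝ h^4; use weight 16 = 2^4.
16*7.9167446197 − 7.9184813141 = 118.7494326011
Extrapolated: 118.7494326011 / 15 = 7.9166288401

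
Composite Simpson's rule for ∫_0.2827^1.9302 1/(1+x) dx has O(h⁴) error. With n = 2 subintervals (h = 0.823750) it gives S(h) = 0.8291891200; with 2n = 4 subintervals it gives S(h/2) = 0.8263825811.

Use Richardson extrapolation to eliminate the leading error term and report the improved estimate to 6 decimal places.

0.826195

r = 4: numerator weight 16, denominator 15.
Numerator 16·A(h/2) − A(h) = 16·0.8263825811 − 0.8291891200 = 12.3929321776
12.3929321776 ÷ 15 = 0.8261954785
Gap between inputs: 2.807e-03; correction applied: −0.0001871026.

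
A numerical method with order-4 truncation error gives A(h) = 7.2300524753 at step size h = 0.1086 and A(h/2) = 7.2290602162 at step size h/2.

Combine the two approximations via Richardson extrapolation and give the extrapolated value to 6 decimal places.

7.228994

Error is O(h^4); halving h shrinks it by 2^4 = 16.
2^4 × A(h/2) = 115.6649634592; minus A(h) gives 108.4349109839.
Extrapolated: 108.4349109839 / 15 = 7.2289940656
Gap between inputs: 9.923e-04; correction applied: −0.0000661506.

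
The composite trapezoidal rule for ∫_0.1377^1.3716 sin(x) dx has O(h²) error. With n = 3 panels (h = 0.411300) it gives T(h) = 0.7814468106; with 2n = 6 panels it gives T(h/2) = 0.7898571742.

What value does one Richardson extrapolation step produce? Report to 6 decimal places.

r = 2, so 2^r = 4.
4 × 0.7898571742 − 0.7814468106 = 2.3779818862
R = 2.3779818862/3 = 0.7926606287

0.792661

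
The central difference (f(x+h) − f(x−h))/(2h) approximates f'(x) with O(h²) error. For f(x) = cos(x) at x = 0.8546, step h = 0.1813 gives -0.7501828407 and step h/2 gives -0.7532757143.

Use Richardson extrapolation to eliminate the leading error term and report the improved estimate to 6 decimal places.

r = 2: numerator weight 4, denominator 3.
2^2 × A(h/2) = -3.0131028572; minus A(h) gives -2.2629200165.
Denominator 4 − 1 = 3.
(4 × (-0.7532757143) − (-0.7501828407))/(4 − 1) = -0.7543066722
Correction |R − A(h/2)| = 1.031e-03; gap |A(h/2) − A(h)| = 3.093e-03.

-0.754307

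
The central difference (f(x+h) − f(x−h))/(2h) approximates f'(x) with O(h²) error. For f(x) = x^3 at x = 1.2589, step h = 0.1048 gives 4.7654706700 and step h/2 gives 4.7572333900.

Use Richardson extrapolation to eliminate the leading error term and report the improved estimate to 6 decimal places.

The method has order 2: 2^2 = 4.
Top: 4(4.7572333900) − (4.7654706700) = 14.2634628900
Denominator 4 − 1 = 3.
So the Richardson estimate is 4.7544876300.

4.754488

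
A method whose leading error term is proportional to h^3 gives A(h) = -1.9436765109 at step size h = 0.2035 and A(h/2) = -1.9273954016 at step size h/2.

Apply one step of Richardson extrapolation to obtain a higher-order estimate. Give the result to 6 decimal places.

-1.925070

r = 3: numerator weight 8, denominator 7.
A(h/2) − A(h) = -1.9273954016 − (-1.9436765109) = 0.0162811093
Correction (A(h/2) − A(h))/(8 − 1) = 0.0162811093/7 = 0.0023258728
R = A(h/2) + (A(h/2) − A(h))/7 = -1.9273954016 + 0.0023258728 = -1.9250695288
Correction |R − A(h/2)| = 2.326e-03; gap |A(h/2) − A(h)| = 1.628e-02.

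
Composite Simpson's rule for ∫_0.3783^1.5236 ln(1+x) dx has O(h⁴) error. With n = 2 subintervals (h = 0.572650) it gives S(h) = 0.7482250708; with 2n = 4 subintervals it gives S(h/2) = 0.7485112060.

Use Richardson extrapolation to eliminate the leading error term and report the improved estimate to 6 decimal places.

0.748530

r = 4: numerator weight 16, denominator 15.
2^4 × A(h/2) = 11.9761792960; minus A(h) gives 11.2279542252.
(16 × 0.7485112060 − 0.7482250708)/(16 − 1) = 0.7485302817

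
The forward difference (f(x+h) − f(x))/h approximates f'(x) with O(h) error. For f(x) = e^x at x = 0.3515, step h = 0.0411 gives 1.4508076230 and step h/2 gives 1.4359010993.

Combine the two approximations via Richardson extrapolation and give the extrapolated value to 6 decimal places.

1.420995

r = 1: numerator weight 2, denominator 1.
2×1.4359010993 − 1.4508076230 = 1.4209945756
Denominator 2 − 1 = 1.
Extrapolated: 1.4209945756 / 1 = 1.4209945756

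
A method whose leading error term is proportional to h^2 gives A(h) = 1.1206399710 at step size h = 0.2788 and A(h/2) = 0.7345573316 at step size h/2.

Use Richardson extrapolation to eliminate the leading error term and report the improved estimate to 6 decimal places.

r = 2: numerator weight 4, denominator 3.
Weighted: 2.9382293264 − 1.1206399710 = 1.8175893554
Divide by 2^2 − 1 = 3.
Extrapolated: 1.8175893554 / 3 = 0.6058631185
Gap between inputs: 3.861e-01; correction applied: −0.1286942131.

0.605863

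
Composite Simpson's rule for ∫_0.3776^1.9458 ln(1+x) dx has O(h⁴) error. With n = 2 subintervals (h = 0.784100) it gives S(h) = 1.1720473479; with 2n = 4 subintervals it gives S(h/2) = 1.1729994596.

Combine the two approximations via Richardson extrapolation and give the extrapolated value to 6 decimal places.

1.173063

With r = 4 the leading error scales as h^4, so the weight is 2^4 = 16.
2^4×A(h/2) = 18.7679913536; minus A(h) gives 17.5959440057.
Denominator 16 − 1 = 15.
(16×1.1729994596 − 1.1720473479)/(16 − 1) = 1.1730629337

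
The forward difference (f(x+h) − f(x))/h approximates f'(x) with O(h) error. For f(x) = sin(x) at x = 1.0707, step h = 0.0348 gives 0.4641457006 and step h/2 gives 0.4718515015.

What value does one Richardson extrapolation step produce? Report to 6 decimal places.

Order 1 gives 2^r = 2 and 2^r − 1 = 1.
2·0.4718515015 = 0.9437030030; 0.9437030030 − 0.4641457006 = 0.4795573024
Denominator 2 − 1 = 1.
(2·0.4718515015 − 0.4641457006)/(2 − 1) = 0.4795573024

0.479557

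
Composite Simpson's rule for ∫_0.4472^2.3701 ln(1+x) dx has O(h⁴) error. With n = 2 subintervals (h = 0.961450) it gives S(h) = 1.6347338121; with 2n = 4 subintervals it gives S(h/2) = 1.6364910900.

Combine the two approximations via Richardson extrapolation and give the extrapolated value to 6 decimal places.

1.636608

Error is O(h^4); halving h shrinks it by 2^4 = 16.
16 × 1.6364910900 = 26.1838574400; subtract 1.6347338121 → 24.5491236279
Denominator 16 − 1 = 15.
Result: 1.6366082419
Gap between inputs: 1.757e-03; correction applied: +0.0001171519.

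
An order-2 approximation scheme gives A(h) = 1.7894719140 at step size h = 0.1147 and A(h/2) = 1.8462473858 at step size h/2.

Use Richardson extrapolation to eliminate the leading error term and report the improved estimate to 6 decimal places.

1.865173

Error is O(h^2); halving h shrinks it by 2^2 = 4.
Numerator 4*A(h/2) − A(h) = 4*1.8462473858 − 1.7894719140 = 5.5955176292
Denominator 4 − 1 = 3.
So the Richardson estimate is 1.8651725431.
Shift from A(h/2): +0.0189251573.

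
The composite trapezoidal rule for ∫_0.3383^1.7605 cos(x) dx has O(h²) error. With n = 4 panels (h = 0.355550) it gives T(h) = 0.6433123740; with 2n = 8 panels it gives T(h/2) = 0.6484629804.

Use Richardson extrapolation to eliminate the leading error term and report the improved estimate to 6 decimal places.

0.650180

With r = 2 the leading error scales as h^2, so the weight is 2^2 = 4.
Difference of the inputs: 0.6484629804 − 0.6433123740 = 0.0051506064
Correction (A(h/2) − A(h))/(4 − 1) = 0.0051506064/3 = 0.0017168688
R = 0.6484629804 + 0.0017168688 = 0.6501798492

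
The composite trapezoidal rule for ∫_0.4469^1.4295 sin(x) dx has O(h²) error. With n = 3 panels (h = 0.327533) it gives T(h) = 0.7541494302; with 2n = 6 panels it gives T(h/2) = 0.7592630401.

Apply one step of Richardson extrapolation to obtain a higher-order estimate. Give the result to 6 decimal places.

With r = 2 the leading error scales as h^2, so the weight is 2^2 = 4.
4×0.7592630401 = 3.0370521604; 3.0370521604 − 0.7541494302 = 2.2829027302
Divide by 2^2 − 1 = 3.
So the Richardson estimate is 0.7609675767.
Shift from A(h/2): +0.0017045366.

0.760968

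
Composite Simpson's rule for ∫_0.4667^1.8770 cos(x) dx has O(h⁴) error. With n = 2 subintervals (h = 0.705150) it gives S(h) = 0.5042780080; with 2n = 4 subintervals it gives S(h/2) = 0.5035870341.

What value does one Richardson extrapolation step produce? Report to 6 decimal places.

0.503541

r = 4: numerator weight 16, denominator 15.
2^4 × A(h/2) = 8.0573925456; minus A(h) gives 7.5531145376.
(16 × 0.5035870341 − 0.5042780080)/(16 − 1) = 0.5035409692
Gap between inputs: 6.910e-04; correction applied: −0.0000460649.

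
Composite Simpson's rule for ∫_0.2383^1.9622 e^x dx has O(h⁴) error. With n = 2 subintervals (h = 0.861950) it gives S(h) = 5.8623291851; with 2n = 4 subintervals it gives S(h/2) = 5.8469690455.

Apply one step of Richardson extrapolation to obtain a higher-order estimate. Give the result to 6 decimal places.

5.845945

Leading term ∝ h^4; use weight 16 = 2^4.
2^4 × A(h/2) = 93.5515047280; minus A(h) gives 87.6891755429.
Denominator 16 − 1 = 15.
Extrapolated: 87.6891755429 / 15 = 5.8459450362
Gap between inputs: 1.536e-02; correction applied: −0.0010240093.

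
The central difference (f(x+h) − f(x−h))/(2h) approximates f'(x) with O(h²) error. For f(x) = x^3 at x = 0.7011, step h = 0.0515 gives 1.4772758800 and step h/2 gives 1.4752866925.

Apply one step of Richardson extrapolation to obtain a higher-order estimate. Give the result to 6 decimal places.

Leading term ∝ h^2; use weight 4 = 2^2.
Difference of the inputs: 1.4752866925 − 1.4772758800 = -0.0019891875
Divide by 2^2 − 1 = 3: (-0.0019891875)/3 = -0.0006630625
R = 1.4752866925 − 0.0006630625 = 1.4746236300

1.474624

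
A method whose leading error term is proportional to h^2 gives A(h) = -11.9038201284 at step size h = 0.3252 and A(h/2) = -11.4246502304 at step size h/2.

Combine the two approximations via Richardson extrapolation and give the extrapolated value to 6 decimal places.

The method has order 2: 2^2 = 4.
Weighted: (-45.6986009216) − (-11.9038201284) = -33.7947807932
R = (-33.7947807932)/3 = -11.2649269311
Gap between inputs: 4.792e-01; correction applied: +0.1597232993.

-11.264927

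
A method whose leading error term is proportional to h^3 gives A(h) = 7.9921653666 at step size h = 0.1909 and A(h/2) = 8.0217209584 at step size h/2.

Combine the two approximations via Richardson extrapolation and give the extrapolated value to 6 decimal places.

The method has order 3: 2^3 = 8.
Weighted: 64.1737676672 − 7.9921653666 = 56.1816023006
56.1816023006 ÷ 7 = 8.0259431858
Gap between inputs: 2.956e-02; correction applied: +0.0042222274.

8.025943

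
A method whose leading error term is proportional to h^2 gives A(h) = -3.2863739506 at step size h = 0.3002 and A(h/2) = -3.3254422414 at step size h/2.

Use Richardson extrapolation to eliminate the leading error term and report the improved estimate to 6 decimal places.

r = 2, so 2^r = 4.
4*(-3.3254422414) − (-3.2863739506) = -10.0153950150
Extrapolated: (-10.0153950150) / 3 = -3.3384650050

-3.338465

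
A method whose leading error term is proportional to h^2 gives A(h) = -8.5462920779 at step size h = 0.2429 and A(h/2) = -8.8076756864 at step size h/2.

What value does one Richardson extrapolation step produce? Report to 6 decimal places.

Order 2 gives 2^r = 4 and 2^r − 1 = 3.
Difference of the inputs: -8.8076756864 − (-8.5462920779) = -0.2613836085
Divide by 2^2 − 1 = 3: (-0.2613836085)/3 = -0.0871278695
R = A(h/2) + (A(h/2) − A(h))/3 = -8.8076756864 − 0.0871278695 = -8.8948035559

-8.894804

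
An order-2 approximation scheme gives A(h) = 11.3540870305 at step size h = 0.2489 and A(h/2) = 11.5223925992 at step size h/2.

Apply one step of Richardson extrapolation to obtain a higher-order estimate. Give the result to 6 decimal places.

The method has order 2: 2^2 = 4.
Difference of the inputs: 11.5223925992 − 11.3540870305 = 0.1683055687
Correction (A(h/2) − A(h))/(4 − 1) = 0.1683055687/3 = 0.0561018562
R = 11.5223925992 + 0.0561018562 = 11.5784944554

11.578494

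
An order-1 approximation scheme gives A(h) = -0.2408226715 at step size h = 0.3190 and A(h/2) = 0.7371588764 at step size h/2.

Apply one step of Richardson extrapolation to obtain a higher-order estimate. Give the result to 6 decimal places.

r = 1, so 2^r = 2.
Weighted: 1.4743177528 − (-0.2408226715) = 1.7151404243
Extrapolated: 1.7151404243 / 1 = 1.7151404243
Gap between inputs: 9.780e-01; correction applied: +0.9779815479.

1.715140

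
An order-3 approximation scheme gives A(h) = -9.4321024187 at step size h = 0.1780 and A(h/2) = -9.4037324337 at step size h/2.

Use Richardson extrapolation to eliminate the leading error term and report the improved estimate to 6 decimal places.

-9.399680

r = 3, so 2^r = 8.
8 × (-9.4037324337) = -75.2298594696; (-75.2298594696) − (-9.4321024187) = -65.7977570509
Denominator 8 − 1 = 7.
Extrapolated: (-65.7977570509) / 7 = -9.3996795787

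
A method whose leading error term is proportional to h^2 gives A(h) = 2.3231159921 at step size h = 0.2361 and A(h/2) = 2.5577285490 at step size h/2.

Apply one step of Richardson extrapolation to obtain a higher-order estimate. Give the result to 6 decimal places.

2.635933

Method order is 2; weight 2^2 = 4.
A(h/2) − A(h) = 2.5577285490 − 2.3231159921 = 0.2346125569
Divide by 2^2 − 1 = 3: 0.2346125569/3 = 0.0782041856
R = A(h/2) + (A(h/2) − A(h))/3 = 2.5577285490 + 0.0782041856 = 2.6359327346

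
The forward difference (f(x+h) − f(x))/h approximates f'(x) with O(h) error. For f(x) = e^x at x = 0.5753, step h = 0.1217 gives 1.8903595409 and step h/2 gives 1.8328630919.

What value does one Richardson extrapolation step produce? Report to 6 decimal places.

Leading term ∝ h^1; use weight 2 = 2^1.
2^1*A(h/2) = 3.6657261838; minus A(h) gives 1.7753666429.
Divide by 2^1 − 1 = 1.
So the Richardson estimate is 1.7753666429.
Correction |R − A(h/2)| = 5.750e-02; gap |A(h/2) − A(h)| = 5.750e-02.

1.775367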